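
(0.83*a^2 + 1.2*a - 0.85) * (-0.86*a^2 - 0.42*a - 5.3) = -0.7138*a^4 - 1.3806*a^3 - 4.172*a^2 - 6.003*a + 4.505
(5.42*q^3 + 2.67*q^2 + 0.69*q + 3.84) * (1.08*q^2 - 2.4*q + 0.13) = 5.8536*q^5 - 10.1244*q^4 - 4.9582*q^3 + 2.8383*q^2 - 9.1263*q + 0.4992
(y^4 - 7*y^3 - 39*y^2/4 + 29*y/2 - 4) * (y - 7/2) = y^5 - 21*y^4/2 + 59*y^3/4 + 389*y^2/8 - 219*y/4 + 14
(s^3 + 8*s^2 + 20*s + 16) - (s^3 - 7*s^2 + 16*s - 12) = 15*s^2 + 4*s + 28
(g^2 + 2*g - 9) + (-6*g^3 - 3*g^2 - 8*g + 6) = -6*g^3 - 2*g^2 - 6*g - 3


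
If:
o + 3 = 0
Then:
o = -3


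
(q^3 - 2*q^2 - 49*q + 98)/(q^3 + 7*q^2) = 1 - 9/q + 14/q^2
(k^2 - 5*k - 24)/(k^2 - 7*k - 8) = (k + 3)/(k + 1)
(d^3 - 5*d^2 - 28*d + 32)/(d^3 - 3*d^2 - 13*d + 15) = (d^2 - 4*d - 32)/(d^2 - 2*d - 15)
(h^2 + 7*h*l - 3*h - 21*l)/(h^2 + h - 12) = (h + 7*l)/(h + 4)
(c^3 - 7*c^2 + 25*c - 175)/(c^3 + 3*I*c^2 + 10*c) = (c^2 - c*(7 + 5*I) + 35*I)/(c*(c - 2*I))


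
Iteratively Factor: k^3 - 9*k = (k + 3)*(k^2 - 3*k) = k*(k + 3)*(k - 3)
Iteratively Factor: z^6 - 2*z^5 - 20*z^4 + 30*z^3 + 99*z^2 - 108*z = (z + 3)*(z^5 - 5*z^4 - 5*z^3 + 45*z^2 - 36*z) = (z - 4)*(z + 3)*(z^4 - z^3 - 9*z^2 + 9*z) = (z - 4)*(z + 3)^2*(z^3 - 4*z^2 + 3*z) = z*(z - 4)*(z + 3)^2*(z^2 - 4*z + 3) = z*(z - 4)*(z - 1)*(z + 3)^2*(z - 3)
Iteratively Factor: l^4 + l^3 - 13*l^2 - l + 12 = (l + 4)*(l^3 - 3*l^2 - l + 3) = (l - 1)*(l + 4)*(l^2 - 2*l - 3) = (l - 1)*(l + 1)*(l + 4)*(l - 3)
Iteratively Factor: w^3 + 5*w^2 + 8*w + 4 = (w + 1)*(w^2 + 4*w + 4) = (w + 1)*(w + 2)*(w + 2)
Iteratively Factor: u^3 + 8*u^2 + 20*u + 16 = (u + 2)*(u^2 + 6*u + 8) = (u + 2)^2*(u + 4)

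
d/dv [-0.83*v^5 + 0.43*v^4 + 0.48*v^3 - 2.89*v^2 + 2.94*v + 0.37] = -4.15*v^4 + 1.72*v^3 + 1.44*v^2 - 5.78*v + 2.94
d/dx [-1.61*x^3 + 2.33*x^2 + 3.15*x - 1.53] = -4.83*x^2 + 4.66*x + 3.15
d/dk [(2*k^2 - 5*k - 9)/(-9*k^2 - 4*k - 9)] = (-53*k^2 - 198*k + 9)/(81*k^4 + 72*k^3 + 178*k^2 + 72*k + 81)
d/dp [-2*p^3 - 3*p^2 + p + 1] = -6*p^2 - 6*p + 1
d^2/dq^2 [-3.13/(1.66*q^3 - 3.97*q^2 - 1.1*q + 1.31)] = ((31.1748*q - 24.8522)*(1.66*q^3 - 3.97*q^2 - 1.1*q + 1.31) - 3.13*(-9.96*q^2 + 15.88*q + 2.2)*(-4.98*q^2 + 7.94*q + 1.1))/(1.66*q^3 - 3.97*q^2 - 1.1*q + 1.31)^3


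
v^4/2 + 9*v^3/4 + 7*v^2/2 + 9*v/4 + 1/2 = (v/2 + 1/2)*(v + 1/2)*(v + 1)*(v + 2)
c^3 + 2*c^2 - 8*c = c*(c - 2)*(c + 4)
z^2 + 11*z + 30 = (z + 5)*(z + 6)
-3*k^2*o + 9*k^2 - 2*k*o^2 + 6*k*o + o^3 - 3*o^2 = (-3*k + o)*(k + o)*(o - 3)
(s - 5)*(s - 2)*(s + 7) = s^3 - 39*s + 70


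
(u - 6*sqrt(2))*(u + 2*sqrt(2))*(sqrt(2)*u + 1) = sqrt(2)*u^3 - 7*u^2 - 28*sqrt(2)*u - 24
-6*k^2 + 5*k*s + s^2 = (-k + s)*(6*k + s)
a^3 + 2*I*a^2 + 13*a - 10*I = (a - 2*I)*(a - I)*(a + 5*I)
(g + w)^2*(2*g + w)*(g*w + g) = 2*g^4*w + 2*g^4 + 5*g^3*w^2 + 5*g^3*w + 4*g^2*w^3 + 4*g^2*w^2 + g*w^4 + g*w^3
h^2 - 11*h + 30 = (h - 6)*(h - 5)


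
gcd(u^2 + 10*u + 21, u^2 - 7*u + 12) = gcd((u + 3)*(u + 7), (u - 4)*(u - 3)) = 1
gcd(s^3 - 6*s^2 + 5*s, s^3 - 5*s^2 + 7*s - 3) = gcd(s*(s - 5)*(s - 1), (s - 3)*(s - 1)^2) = s - 1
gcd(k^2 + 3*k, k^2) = k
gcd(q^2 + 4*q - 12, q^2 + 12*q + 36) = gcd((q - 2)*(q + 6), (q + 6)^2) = q + 6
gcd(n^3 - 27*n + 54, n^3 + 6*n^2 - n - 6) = n + 6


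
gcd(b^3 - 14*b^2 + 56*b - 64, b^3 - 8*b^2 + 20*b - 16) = b^2 - 6*b + 8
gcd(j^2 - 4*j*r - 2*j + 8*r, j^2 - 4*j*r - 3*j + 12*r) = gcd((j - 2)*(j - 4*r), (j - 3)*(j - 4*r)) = -j + 4*r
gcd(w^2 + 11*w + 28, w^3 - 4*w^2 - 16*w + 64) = w + 4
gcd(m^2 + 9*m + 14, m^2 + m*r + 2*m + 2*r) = m + 2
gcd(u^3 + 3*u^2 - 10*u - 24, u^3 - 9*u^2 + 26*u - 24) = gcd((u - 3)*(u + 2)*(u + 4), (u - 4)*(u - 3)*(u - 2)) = u - 3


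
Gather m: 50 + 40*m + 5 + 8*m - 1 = 48*m + 54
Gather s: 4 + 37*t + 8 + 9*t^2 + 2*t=9*t^2 + 39*t + 12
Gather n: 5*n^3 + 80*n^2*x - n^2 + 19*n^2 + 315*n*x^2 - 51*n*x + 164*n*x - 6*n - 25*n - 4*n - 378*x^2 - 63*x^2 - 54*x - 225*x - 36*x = 5*n^3 + n^2*(80*x + 18) + n*(315*x^2 + 113*x - 35) - 441*x^2 - 315*x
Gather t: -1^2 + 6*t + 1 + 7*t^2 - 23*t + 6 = 7*t^2 - 17*t + 6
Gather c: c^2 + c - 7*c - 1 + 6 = c^2 - 6*c + 5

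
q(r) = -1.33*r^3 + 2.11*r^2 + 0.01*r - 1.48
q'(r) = -3.99*r^2 + 4.22*r + 0.01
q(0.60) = -1.00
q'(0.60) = 1.11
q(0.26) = -1.36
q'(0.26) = 0.84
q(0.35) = -1.28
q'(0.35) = 1.00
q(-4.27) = 140.50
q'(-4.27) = -90.76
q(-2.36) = 27.73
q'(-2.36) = -32.17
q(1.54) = -1.32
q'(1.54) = -2.95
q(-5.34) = 261.16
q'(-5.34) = -136.30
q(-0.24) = -1.34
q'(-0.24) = -1.23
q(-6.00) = 361.70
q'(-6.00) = -168.95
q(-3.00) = 53.39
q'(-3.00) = -48.56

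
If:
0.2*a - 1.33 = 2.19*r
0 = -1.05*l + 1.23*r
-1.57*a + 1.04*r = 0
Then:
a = -0.43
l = -0.76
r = -0.65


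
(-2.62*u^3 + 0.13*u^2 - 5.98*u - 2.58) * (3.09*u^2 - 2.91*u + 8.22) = -8.0958*u^5 + 8.0259*u^4 - 40.3929*u^3 + 10.4982*u^2 - 41.6478*u - 21.2076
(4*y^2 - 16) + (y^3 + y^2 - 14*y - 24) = y^3 + 5*y^2 - 14*y - 40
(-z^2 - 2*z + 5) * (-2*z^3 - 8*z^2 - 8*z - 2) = 2*z^5 + 12*z^4 + 14*z^3 - 22*z^2 - 36*z - 10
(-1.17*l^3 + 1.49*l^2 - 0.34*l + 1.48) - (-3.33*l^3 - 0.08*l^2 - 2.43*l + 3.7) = 2.16*l^3 + 1.57*l^2 + 2.09*l - 2.22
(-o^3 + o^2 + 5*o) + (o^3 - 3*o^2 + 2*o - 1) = -2*o^2 + 7*o - 1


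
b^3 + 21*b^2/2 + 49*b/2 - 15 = (b - 1/2)*(b + 5)*(b + 6)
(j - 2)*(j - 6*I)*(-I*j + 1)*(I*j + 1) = j^4 - 2*j^3 - 6*I*j^3 + j^2 + 12*I*j^2 - 2*j - 6*I*j + 12*I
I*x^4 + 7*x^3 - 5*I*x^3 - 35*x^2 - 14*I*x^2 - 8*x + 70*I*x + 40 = (x - 5)*(x - 4*I)*(x - 2*I)*(I*x + 1)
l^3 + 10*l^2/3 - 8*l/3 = l*(l - 2/3)*(l + 4)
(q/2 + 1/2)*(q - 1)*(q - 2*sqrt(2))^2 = q^4/2 - 2*sqrt(2)*q^3 + 7*q^2/2 + 2*sqrt(2)*q - 4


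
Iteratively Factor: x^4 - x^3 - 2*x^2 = (x - 2)*(x^3 + x^2) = x*(x - 2)*(x^2 + x) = x^2*(x - 2)*(x + 1)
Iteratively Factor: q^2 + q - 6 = (q + 3)*(q - 2)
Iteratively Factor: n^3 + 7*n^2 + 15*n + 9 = (n + 1)*(n^2 + 6*n + 9) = (n + 1)*(n + 3)*(n + 3)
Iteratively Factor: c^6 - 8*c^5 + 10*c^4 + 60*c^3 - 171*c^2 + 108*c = (c - 3)*(c^5 - 5*c^4 - 5*c^3 + 45*c^2 - 36*c) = (c - 3)^2*(c^4 - 2*c^3 - 11*c^2 + 12*c) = (c - 3)^2*(c + 3)*(c^3 - 5*c^2 + 4*c) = (c - 3)^2*(c - 1)*(c + 3)*(c^2 - 4*c) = c*(c - 3)^2*(c - 1)*(c + 3)*(c - 4)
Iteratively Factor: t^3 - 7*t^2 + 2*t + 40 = (t + 2)*(t^2 - 9*t + 20) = (t - 4)*(t + 2)*(t - 5)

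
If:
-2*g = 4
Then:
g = -2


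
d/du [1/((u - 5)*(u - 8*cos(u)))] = ((5 - u)*(u - 8*cos(u)) - (u - 5)^2*(8*sin(u) + 1))/((u - 5)^3*(u - 8*cos(u))^2)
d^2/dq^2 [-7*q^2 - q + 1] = -14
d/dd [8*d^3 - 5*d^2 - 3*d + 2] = 24*d^2 - 10*d - 3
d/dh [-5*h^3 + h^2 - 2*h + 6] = -15*h^2 + 2*h - 2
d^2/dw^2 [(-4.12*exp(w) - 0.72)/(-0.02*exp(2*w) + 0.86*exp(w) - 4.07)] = (0.001648*exp(4*w) + 0.072016*exp(3*w) - 2.04936*exp(2*w) + 14.718904*exp(w) + 70.767532)*exp(w)/(8.0e-6*exp(6*w) - 0.001032*exp(5*w) + 0.04926*exp(4*w) - 1.05608*exp(3*w) + 10.02441*exp(2*w) - 42.737442*exp(w) + 67.419143)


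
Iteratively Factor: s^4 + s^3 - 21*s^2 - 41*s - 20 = (s + 1)*(s^3 - 21*s - 20) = (s - 5)*(s + 1)*(s^2 + 5*s + 4) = (s - 5)*(s + 1)^2*(s + 4)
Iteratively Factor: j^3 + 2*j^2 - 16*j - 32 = (j + 2)*(j^2 - 16) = (j + 2)*(j + 4)*(j - 4)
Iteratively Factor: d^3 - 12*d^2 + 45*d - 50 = (d - 5)*(d^2 - 7*d + 10) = (d - 5)*(d - 2)*(d - 5)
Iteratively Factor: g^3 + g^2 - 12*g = (g - 3)*(g^2 + 4*g) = g*(g - 3)*(g + 4)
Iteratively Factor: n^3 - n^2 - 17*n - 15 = (n + 1)*(n^2 - 2*n - 15) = (n + 1)*(n + 3)*(n - 5)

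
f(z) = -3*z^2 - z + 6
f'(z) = -6*z - 1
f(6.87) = -142.46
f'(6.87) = -42.22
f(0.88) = 2.80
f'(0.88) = -6.28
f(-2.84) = -15.36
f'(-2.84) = 16.04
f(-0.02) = 6.02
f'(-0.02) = -0.88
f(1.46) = -1.85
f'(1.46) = -9.76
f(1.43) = -1.56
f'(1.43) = -9.58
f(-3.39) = -25.09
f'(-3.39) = 19.34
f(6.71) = -135.78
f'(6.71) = -41.26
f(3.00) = -24.00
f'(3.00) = -19.00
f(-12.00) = -414.00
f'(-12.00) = 71.00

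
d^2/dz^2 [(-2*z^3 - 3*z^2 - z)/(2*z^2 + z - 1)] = -8/(8*z^3 - 12*z^2 + 6*z - 1)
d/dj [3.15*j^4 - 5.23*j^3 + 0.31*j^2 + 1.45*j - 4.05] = 12.6*j^3 - 15.69*j^2 + 0.62*j + 1.45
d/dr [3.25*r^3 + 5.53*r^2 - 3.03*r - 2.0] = 9.75*r^2 + 11.06*r - 3.03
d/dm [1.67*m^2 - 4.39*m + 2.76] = 3.34*m - 4.39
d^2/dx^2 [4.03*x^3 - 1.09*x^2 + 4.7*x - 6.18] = 24.18*x - 2.18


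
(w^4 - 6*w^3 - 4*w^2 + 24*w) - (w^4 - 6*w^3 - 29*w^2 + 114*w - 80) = 25*w^2 - 90*w + 80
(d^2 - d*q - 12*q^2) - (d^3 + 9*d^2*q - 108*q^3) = -d^3 - 9*d^2*q + d^2 - d*q + 108*q^3 - 12*q^2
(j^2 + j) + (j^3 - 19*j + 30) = j^3 + j^2 - 18*j + 30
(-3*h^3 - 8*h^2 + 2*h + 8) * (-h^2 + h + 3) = 3*h^5 + 5*h^4 - 19*h^3 - 30*h^2 + 14*h + 24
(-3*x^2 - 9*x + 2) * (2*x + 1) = -6*x^3 - 21*x^2 - 5*x + 2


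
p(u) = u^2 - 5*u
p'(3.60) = 2.20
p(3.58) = -5.08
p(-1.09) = 6.64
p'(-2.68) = -10.36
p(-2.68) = 20.58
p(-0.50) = 2.75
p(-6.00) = 66.00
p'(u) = 2*u - 5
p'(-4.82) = -14.64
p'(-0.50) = -6.00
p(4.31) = -2.97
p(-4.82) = 47.33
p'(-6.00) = -17.00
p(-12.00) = 204.00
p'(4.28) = 3.56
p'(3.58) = 2.16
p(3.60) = -5.04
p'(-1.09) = -7.18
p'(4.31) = 3.62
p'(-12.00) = -29.00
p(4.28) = -3.08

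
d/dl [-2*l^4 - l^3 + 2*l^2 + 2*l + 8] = -8*l^3 - 3*l^2 + 4*l + 2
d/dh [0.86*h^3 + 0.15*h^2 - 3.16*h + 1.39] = 2.58*h^2 + 0.3*h - 3.16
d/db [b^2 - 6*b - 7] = 2*b - 6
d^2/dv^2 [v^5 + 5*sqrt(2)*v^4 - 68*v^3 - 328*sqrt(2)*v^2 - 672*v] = 20*v^3 + 60*sqrt(2)*v^2 - 408*v - 656*sqrt(2)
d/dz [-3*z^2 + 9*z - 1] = 9 - 6*z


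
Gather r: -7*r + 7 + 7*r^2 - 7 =7*r^2 - 7*r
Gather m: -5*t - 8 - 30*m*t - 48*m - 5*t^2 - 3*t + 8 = m*(-30*t - 48) - 5*t^2 - 8*t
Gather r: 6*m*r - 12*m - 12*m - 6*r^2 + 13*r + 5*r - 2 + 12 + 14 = -24*m - 6*r^2 + r*(6*m + 18) + 24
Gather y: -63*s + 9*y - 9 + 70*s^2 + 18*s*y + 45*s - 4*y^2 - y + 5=70*s^2 - 18*s - 4*y^2 + y*(18*s + 8) - 4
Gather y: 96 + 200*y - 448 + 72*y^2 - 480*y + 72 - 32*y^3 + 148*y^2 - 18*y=-32*y^3 + 220*y^2 - 298*y - 280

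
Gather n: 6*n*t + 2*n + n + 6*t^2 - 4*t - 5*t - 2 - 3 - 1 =n*(6*t + 3) + 6*t^2 - 9*t - 6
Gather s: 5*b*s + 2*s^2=5*b*s + 2*s^2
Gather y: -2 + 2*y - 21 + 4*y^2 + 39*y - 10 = 4*y^2 + 41*y - 33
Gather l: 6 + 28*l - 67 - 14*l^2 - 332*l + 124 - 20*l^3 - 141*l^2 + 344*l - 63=-20*l^3 - 155*l^2 + 40*l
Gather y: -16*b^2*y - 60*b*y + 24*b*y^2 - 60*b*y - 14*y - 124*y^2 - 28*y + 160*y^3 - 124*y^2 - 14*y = 160*y^3 + y^2*(24*b - 248) + y*(-16*b^2 - 120*b - 56)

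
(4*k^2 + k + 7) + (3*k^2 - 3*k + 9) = 7*k^2 - 2*k + 16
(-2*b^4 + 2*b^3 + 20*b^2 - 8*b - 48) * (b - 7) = -2*b^5 + 16*b^4 + 6*b^3 - 148*b^2 + 8*b + 336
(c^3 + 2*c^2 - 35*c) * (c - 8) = c^4 - 6*c^3 - 51*c^2 + 280*c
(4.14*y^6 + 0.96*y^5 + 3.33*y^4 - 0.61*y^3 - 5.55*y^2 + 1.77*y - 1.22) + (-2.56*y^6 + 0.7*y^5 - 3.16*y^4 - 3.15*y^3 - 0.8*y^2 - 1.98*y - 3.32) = 1.58*y^6 + 1.66*y^5 + 0.17*y^4 - 3.76*y^3 - 6.35*y^2 - 0.21*y - 4.54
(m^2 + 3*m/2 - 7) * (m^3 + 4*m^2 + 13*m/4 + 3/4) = m^5 + 11*m^4/2 + 9*m^3/4 - 179*m^2/8 - 173*m/8 - 21/4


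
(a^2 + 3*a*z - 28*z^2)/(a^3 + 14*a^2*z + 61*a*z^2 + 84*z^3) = (a - 4*z)/(a^2 + 7*a*z + 12*z^2)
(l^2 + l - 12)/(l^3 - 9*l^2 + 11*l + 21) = (l + 4)/(l^2 - 6*l - 7)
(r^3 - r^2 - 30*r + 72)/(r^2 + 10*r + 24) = (r^2 - 7*r + 12)/(r + 4)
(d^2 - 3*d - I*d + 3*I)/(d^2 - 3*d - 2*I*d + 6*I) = (d - I)/(d - 2*I)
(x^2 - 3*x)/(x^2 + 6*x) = (x - 3)/(x + 6)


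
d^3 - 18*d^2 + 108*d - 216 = (d - 6)^3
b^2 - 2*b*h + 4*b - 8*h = (b + 4)*(b - 2*h)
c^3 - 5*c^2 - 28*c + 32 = (c - 8)*(c - 1)*(c + 4)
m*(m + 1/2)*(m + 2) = m^3 + 5*m^2/2 + m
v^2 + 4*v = v*(v + 4)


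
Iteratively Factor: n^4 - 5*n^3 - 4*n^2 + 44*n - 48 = (n + 3)*(n^3 - 8*n^2 + 20*n - 16) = (n - 2)*(n + 3)*(n^2 - 6*n + 8) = (n - 2)^2*(n + 3)*(n - 4)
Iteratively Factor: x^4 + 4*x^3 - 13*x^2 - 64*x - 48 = (x - 4)*(x^3 + 8*x^2 + 19*x + 12) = (x - 4)*(x + 4)*(x^2 + 4*x + 3) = (x - 4)*(x + 3)*(x + 4)*(x + 1)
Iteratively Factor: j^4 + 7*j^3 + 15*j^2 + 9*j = (j)*(j^3 + 7*j^2 + 15*j + 9) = j*(j + 3)*(j^2 + 4*j + 3) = j*(j + 3)^2*(j + 1)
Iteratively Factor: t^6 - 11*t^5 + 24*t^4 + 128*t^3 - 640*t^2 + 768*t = (t - 3)*(t^5 - 8*t^4 + 128*t^2 - 256*t) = (t - 4)*(t - 3)*(t^4 - 4*t^3 - 16*t^2 + 64*t) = t*(t - 4)*(t - 3)*(t^3 - 4*t^2 - 16*t + 64) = t*(t - 4)^2*(t - 3)*(t^2 - 16) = t*(t - 4)^2*(t - 3)*(t + 4)*(t - 4)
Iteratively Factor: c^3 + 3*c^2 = (c)*(c^2 + 3*c) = c^2*(c + 3)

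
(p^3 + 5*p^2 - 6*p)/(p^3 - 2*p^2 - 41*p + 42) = p/(p - 7)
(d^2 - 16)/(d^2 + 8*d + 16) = (d - 4)/(d + 4)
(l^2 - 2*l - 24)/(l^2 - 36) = (l + 4)/(l + 6)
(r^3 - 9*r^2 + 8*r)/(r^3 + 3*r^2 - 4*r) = (r - 8)/(r + 4)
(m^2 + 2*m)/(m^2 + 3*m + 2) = m/(m + 1)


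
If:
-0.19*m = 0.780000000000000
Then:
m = -4.11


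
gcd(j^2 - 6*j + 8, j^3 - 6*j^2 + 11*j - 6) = j - 2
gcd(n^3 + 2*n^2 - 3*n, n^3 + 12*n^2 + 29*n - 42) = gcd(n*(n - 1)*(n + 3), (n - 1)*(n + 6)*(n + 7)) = n - 1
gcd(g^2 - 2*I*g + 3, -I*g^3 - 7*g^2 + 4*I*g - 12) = g + I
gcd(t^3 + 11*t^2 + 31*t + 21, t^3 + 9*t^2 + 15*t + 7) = t^2 + 8*t + 7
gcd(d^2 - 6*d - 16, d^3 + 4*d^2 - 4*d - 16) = d + 2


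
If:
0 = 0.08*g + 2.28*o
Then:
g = -28.5*o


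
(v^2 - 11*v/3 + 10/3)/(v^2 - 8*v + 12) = (v - 5/3)/(v - 6)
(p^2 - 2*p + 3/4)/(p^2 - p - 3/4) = (2*p - 1)/(2*p + 1)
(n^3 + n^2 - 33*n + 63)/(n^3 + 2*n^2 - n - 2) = (n^3 + n^2 - 33*n + 63)/(n^3 + 2*n^2 - n - 2)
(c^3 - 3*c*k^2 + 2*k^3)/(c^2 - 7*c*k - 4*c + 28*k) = (c^3 - 3*c*k^2 + 2*k^3)/(c^2 - 7*c*k - 4*c + 28*k)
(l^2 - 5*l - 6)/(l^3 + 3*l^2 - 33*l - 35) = (l - 6)/(l^2 + 2*l - 35)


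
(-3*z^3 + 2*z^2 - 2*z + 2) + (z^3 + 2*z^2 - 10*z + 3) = -2*z^3 + 4*z^2 - 12*z + 5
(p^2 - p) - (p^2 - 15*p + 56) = 14*p - 56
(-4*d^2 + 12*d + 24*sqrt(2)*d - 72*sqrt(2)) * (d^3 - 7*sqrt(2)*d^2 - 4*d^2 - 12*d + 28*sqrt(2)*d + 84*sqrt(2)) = -4*d^5 + 28*d^4 + 52*sqrt(2)*d^4 - 364*sqrt(2)*d^3 - 336*d^3 + 2208*d^2 + 1872*sqrt(2)*d - 12096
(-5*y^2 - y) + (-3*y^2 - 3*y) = -8*y^2 - 4*y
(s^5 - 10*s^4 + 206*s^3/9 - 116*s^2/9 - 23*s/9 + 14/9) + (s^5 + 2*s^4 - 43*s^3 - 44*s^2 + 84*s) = 2*s^5 - 8*s^4 - 181*s^3/9 - 512*s^2/9 + 733*s/9 + 14/9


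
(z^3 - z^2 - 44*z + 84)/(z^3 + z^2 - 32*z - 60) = (z^2 + 5*z - 14)/(z^2 + 7*z + 10)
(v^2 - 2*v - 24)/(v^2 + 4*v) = (v - 6)/v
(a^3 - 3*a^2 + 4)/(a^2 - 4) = (a^2 - a - 2)/(a + 2)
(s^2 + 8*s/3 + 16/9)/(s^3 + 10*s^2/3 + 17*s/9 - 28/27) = 3*(3*s + 4)/(9*s^2 + 18*s - 7)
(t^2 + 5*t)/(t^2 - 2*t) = (t + 5)/(t - 2)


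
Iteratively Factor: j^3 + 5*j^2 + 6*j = (j + 3)*(j^2 + 2*j) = (j + 2)*(j + 3)*(j)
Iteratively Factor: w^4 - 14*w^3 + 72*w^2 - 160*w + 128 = (w - 2)*(w^3 - 12*w^2 + 48*w - 64) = (w - 4)*(w - 2)*(w^2 - 8*w + 16) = (w - 4)^2*(w - 2)*(w - 4)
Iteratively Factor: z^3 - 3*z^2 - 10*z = (z - 5)*(z^2 + 2*z) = (z - 5)*(z + 2)*(z)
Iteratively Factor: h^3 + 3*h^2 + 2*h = (h + 1)*(h^2 + 2*h) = (h + 1)*(h + 2)*(h)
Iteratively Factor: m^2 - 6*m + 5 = (m - 5)*(m - 1)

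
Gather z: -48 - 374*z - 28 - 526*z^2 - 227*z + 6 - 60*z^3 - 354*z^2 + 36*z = -60*z^3 - 880*z^2 - 565*z - 70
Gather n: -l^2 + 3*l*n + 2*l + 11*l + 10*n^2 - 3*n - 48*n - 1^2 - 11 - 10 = -l^2 + 13*l + 10*n^2 + n*(3*l - 51) - 22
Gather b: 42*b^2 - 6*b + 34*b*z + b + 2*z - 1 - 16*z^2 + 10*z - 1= 42*b^2 + b*(34*z - 5) - 16*z^2 + 12*z - 2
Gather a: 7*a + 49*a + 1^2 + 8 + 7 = 56*a + 16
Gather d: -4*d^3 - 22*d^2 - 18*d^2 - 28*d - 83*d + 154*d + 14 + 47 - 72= -4*d^3 - 40*d^2 + 43*d - 11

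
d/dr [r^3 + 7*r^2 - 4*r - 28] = 3*r^2 + 14*r - 4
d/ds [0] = 0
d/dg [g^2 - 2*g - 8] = 2*g - 2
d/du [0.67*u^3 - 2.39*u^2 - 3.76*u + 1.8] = 2.01*u^2 - 4.78*u - 3.76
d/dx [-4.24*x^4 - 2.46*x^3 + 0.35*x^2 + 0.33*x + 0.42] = -16.96*x^3 - 7.38*x^2 + 0.7*x + 0.33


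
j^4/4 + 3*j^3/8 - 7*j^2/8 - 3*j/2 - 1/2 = (j/4 + 1/4)*(j - 2)*(j + 1/2)*(j + 2)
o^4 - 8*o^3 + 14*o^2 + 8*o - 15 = (o - 5)*(o - 3)*(o - 1)*(o + 1)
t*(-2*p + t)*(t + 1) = -2*p*t^2 - 2*p*t + t^3 + t^2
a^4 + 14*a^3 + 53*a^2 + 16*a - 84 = (a - 1)*(a + 2)*(a + 6)*(a + 7)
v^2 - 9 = (v - 3)*(v + 3)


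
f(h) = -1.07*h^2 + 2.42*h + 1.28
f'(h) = 2.42 - 2.14*h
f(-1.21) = -3.21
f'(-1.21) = 5.01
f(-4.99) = -37.44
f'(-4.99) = 13.10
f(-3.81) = -23.47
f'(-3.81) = 10.57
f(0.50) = 2.22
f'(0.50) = 1.35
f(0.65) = 2.40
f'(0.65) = 1.03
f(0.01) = 1.30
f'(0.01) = 2.40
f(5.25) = -15.51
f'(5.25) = -8.82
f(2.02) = 1.80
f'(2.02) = -1.90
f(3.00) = -1.09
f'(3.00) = -4.00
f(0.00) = 1.28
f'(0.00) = 2.42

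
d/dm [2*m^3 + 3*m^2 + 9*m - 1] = 6*m^2 + 6*m + 9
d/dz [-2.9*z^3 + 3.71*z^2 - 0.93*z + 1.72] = -8.7*z^2 + 7.42*z - 0.93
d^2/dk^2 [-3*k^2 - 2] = -6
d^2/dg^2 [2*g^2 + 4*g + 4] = 4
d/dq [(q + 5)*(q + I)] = 2*q + 5 + I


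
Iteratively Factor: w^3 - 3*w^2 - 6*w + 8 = (w - 1)*(w^2 - 2*w - 8) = (w - 4)*(w - 1)*(w + 2)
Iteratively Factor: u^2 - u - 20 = (u + 4)*(u - 5)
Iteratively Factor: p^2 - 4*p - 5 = (p - 5)*(p + 1)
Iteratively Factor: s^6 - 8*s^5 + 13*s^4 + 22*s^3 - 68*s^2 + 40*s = (s - 2)*(s^5 - 6*s^4 + s^3 + 24*s^2 - 20*s) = s*(s - 2)*(s^4 - 6*s^3 + s^2 + 24*s - 20) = s*(s - 2)^2*(s^3 - 4*s^2 - 7*s + 10) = s*(s - 5)*(s - 2)^2*(s^2 + s - 2) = s*(s - 5)*(s - 2)^2*(s + 2)*(s - 1)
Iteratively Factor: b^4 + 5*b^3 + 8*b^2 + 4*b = (b)*(b^3 + 5*b^2 + 8*b + 4) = b*(b + 2)*(b^2 + 3*b + 2) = b*(b + 1)*(b + 2)*(b + 2)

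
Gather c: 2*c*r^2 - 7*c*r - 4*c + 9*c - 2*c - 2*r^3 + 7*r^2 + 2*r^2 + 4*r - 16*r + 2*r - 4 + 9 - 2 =c*(2*r^2 - 7*r + 3) - 2*r^3 + 9*r^2 - 10*r + 3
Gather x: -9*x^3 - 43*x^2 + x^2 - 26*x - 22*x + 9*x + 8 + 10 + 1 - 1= -9*x^3 - 42*x^2 - 39*x + 18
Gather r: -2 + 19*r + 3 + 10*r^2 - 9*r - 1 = 10*r^2 + 10*r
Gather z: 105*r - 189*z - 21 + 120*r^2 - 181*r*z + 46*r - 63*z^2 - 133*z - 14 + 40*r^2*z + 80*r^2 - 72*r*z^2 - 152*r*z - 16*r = 200*r^2 + 135*r + z^2*(-72*r - 63) + z*(40*r^2 - 333*r - 322) - 35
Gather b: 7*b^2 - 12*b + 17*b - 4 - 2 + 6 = 7*b^2 + 5*b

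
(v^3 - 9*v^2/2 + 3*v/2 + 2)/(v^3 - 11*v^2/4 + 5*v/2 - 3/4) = 2*(2*v^2 - 7*v - 4)/(4*v^2 - 7*v + 3)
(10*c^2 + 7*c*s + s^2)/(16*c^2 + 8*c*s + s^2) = (10*c^2 + 7*c*s + s^2)/(16*c^2 + 8*c*s + s^2)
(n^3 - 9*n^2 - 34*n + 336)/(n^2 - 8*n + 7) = (n^2 - 2*n - 48)/(n - 1)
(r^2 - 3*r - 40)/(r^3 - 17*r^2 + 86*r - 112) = (r + 5)/(r^2 - 9*r + 14)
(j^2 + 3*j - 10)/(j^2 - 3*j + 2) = (j + 5)/(j - 1)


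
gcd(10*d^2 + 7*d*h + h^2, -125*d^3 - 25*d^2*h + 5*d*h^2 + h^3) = 5*d + h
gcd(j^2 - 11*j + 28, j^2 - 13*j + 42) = j - 7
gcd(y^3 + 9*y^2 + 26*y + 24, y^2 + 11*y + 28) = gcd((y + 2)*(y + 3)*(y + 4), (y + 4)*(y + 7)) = y + 4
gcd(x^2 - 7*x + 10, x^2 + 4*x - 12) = x - 2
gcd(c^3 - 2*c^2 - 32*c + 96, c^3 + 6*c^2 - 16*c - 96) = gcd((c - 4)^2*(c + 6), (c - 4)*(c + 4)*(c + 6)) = c^2 + 2*c - 24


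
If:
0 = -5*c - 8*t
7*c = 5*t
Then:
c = 0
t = 0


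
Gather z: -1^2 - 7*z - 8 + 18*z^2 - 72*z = 18*z^2 - 79*z - 9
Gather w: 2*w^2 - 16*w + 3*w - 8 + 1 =2*w^2 - 13*w - 7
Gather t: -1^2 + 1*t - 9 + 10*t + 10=11*t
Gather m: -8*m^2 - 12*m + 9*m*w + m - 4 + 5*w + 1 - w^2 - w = -8*m^2 + m*(9*w - 11) - w^2 + 4*w - 3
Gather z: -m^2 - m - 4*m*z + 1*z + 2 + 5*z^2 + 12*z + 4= -m^2 - m + 5*z^2 + z*(13 - 4*m) + 6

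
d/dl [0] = 0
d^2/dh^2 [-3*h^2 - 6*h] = -6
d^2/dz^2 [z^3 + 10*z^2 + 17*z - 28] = 6*z + 20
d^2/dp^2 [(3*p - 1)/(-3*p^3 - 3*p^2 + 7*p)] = 2*(-81*p^5 - 27*p^4 - 18*p^3 - 36*p^2 - 63*p + 49)/(p^3*(27*p^6 + 81*p^5 - 108*p^4 - 351*p^3 + 252*p^2 + 441*p - 343))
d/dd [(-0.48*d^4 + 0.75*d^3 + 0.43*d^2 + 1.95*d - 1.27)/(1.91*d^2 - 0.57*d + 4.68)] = (-1.8336*d^5 + 2.2533*d^4 - 9.8406*d^3 + 6.5604*d^2 + 8.8762*d + 8.4021)/(3.6481*d^4 - 2.1774*d^3 + 18.2025*d^2 - 5.3352*d + 21.9024)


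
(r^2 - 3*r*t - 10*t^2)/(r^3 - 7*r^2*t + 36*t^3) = (r - 5*t)/(r^2 - 9*r*t + 18*t^2)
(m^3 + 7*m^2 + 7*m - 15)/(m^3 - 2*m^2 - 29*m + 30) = (m + 3)/(m - 6)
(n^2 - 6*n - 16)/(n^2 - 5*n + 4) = (n^2 - 6*n - 16)/(n^2 - 5*n + 4)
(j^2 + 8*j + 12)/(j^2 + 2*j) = (j + 6)/j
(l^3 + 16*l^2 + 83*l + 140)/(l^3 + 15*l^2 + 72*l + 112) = (l + 5)/(l + 4)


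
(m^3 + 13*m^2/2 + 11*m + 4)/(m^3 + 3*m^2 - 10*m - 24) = (m + 1/2)/(m - 3)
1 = 1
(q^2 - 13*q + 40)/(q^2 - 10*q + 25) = (q - 8)/(q - 5)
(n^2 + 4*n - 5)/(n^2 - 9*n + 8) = (n + 5)/(n - 8)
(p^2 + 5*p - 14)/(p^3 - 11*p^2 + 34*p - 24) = (p^2 + 5*p - 14)/(p^3 - 11*p^2 + 34*p - 24)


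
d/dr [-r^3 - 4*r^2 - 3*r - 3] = -3*r^2 - 8*r - 3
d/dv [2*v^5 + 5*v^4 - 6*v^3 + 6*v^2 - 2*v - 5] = 10*v^4 + 20*v^3 - 18*v^2 + 12*v - 2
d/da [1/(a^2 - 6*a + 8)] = 2*(3 - a)/(a^2 - 6*a + 8)^2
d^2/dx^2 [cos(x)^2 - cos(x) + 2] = cos(x) - 2*cos(2*x)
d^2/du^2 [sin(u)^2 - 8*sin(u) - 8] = 8*sin(u) + 2*cos(2*u)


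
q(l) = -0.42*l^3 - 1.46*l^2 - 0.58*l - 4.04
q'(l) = -1.26*l^2 - 2.92*l - 0.58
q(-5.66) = 28.63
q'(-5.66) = -24.42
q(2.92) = -28.64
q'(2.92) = -19.85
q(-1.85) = -5.30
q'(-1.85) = 0.51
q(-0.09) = -4.00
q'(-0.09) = -0.33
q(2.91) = -28.44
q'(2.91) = -19.75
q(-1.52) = -5.06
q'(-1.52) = 0.95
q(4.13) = -60.93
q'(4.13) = -34.13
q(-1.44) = -4.98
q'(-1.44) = 1.01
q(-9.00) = 189.10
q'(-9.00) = -76.36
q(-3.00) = -4.10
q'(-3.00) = -3.16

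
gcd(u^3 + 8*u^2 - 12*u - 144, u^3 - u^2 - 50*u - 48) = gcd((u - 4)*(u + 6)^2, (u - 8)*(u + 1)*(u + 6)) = u + 6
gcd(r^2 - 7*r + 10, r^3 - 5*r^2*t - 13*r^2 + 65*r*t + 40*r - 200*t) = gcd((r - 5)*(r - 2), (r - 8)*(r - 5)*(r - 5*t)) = r - 5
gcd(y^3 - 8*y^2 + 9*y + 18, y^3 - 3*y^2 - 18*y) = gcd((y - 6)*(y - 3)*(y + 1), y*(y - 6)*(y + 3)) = y - 6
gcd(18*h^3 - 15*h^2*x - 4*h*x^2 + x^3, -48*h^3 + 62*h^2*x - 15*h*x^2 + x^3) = 6*h^2 - 7*h*x + x^2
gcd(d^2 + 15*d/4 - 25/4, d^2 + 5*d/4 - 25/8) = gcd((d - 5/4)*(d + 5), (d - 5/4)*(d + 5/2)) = d - 5/4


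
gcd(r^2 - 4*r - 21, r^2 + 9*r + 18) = r + 3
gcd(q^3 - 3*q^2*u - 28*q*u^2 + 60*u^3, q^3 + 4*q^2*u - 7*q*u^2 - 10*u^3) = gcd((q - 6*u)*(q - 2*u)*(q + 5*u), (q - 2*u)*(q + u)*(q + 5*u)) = q^2 + 3*q*u - 10*u^2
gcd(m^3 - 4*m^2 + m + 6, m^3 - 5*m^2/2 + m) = m - 2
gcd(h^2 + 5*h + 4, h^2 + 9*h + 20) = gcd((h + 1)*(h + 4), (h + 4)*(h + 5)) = h + 4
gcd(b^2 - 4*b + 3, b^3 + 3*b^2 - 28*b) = 1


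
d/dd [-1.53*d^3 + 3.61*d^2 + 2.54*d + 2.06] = -4.59*d^2 + 7.22*d + 2.54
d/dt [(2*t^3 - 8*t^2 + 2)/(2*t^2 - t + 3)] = 2*(2*t^4 - 2*t^3 + 13*t^2 - 28*t + 1)/(4*t^4 - 4*t^3 + 13*t^2 - 6*t + 9)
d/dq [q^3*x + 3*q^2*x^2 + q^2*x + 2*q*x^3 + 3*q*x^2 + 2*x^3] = x*(3*q^2 + 6*q*x + 2*q + 2*x^2 + 3*x)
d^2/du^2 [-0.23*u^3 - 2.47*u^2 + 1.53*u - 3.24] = -1.38*u - 4.94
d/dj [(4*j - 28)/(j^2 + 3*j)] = 4*(-j^2 + 14*j + 21)/(j^2*(j^2 + 6*j + 9))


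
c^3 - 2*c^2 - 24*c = c*(c - 6)*(c + 4)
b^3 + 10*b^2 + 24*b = b*(b + 4)*(b + 6)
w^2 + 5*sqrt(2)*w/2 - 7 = (w - sqrt(2))*(w + 7*sqrt(2)/2)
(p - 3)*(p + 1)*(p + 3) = p^3 + p^2 - 9*p - 9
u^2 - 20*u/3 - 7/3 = (u - 7)*(u + 1/3)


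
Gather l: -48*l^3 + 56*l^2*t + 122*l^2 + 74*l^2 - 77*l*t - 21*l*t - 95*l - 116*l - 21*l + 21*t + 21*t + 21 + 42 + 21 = -48*l^3 + l^2*(56*t + 196) + l*(-98*t - 232) + 42*t + 84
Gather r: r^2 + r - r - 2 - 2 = r^2 - 4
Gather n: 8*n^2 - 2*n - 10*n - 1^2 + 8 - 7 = 8*n^2 - 12*n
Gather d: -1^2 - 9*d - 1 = -9*d - 2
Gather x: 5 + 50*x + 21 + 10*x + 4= 60*x + 30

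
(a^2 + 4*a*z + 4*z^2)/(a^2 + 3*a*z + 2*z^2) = (a + 2*z)/(a + z)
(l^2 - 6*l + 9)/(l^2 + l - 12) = (l - 3)/(l + 4)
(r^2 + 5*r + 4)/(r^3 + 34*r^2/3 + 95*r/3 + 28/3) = 3*(r + 1)/(3*r^2 + 22*r + 7)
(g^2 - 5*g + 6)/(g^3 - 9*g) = (g - 2)/(g*(g + 3))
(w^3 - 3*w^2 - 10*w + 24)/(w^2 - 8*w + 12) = (w^2 - w - 12)/(w - 6)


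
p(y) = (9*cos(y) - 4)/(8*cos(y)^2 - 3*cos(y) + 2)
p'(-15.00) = -0.69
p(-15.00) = -1.22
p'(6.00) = 0.01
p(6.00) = 0.71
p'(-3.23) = 0.07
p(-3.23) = -1.00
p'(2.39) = 0.76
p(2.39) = -1.25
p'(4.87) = 4.73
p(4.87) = -1.50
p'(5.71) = 0.18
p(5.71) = 0.69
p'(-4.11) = 1.12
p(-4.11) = -1.45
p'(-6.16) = 0.00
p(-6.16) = 0.71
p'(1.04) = -2.68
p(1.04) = 0.22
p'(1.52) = -2.59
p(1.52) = -1.90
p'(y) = (16*sin(y)*cos(y) - 3*sin(y))*(9*cos(y) - 4)/(8*cos(y)^2 - 3*cos(y) + 2)^2 - 9*sin(y)/(8*cos(y)^2 - 3*cos(y) + 2)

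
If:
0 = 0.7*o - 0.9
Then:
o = 1.29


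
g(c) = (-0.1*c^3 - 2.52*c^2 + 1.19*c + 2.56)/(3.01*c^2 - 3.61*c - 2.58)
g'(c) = (3.61 - 6.02*c)*(-0.1*c^3 - 2.52*c^2 + 1.19*c + 2.56)/(3.01*c^2 - 3.61*c - 2.58)^2 + (-0.3*c^2 - 5.04*c + 1.19)/(3.01*c^2 - 3.61*c - 2.58) = (-0.301*c^4 + 0.722*c^3 + 6.2893*c^2 - 2.408*c + 6.1714)/(9.0601*c^4 - 21.7322*c^3 - 2.4995*c^2 + 18.6276*c + 6.6564)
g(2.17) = -2.06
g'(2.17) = 2.21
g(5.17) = -1.22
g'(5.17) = 0.01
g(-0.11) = -1.12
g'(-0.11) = 1.41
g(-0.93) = -0.19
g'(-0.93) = 1.14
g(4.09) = -1.26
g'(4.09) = 0.06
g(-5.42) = -0.59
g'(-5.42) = -0.02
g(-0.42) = -3.05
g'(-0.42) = 28.99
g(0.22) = -0.84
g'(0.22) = 0.57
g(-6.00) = -0.58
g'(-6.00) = -0.02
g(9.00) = -1.26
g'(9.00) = -0.02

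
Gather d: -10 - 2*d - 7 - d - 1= -3*d - 18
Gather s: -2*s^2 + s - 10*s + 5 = -2*s^2 - 9*s + 5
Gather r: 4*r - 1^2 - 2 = 4*r - 3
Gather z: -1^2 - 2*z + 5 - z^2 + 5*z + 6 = -z^2 + 3*z + 10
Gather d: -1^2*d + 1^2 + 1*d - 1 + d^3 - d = d^3 - d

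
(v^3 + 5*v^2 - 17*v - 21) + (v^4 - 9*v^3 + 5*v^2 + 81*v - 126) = v^4 - 8*v^3 + 10*v^2 + 64*v - 147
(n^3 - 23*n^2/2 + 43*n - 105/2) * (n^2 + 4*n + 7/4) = n^5 - 15*n^4/2 - 5*n^3/4 + 795*n^2/8 - 539*n/4 - 735/8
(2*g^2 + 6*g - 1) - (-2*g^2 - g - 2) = 4*g^2 + 7*g + 1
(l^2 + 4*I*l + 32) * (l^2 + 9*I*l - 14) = l^4 + 13*I*l^3 - 18*l^2 + 232*I*l - 448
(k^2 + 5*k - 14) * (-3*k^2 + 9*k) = -3*k^4 - 6*k^3 + 87*k^2 - 126*k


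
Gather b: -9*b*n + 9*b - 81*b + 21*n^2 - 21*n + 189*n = b*(-9*n - 72) + 21*n^2 + 168*n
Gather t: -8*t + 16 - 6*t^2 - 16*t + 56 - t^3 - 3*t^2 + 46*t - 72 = -t^3 - 9*t^2 + 22*t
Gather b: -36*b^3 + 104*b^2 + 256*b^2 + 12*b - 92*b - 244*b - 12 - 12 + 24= -36*b^3 + 360*b^2 - 324*b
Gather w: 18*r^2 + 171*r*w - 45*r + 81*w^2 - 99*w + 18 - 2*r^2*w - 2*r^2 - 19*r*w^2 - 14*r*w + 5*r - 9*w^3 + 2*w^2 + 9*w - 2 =16*r^2 - 40*r - 9*w^3 + w^2*(83 - 19*r) + w*(-2*r^2 + 157*r - 90) + 16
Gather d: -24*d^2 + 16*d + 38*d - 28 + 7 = -24*d^2 + 54*d - 21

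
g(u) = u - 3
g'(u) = 1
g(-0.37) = -3.37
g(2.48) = -0.52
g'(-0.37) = 1.00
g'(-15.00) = 1.00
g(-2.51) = -5.51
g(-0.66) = -3.66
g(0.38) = -2.62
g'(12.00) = 1.00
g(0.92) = -2.08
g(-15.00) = -18.00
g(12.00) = 9.00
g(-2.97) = -5.97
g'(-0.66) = 1.00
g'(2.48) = 1.00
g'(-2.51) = 1.00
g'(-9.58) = 1.00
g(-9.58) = -12.58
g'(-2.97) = 1.00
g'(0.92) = 1.00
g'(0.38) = 1.00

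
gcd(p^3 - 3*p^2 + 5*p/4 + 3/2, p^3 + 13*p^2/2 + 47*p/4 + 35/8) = p + 1/2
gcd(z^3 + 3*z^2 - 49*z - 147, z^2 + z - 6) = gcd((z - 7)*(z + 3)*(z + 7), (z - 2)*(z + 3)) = z + 3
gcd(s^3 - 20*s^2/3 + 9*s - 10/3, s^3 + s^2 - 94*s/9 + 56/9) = s - 2/3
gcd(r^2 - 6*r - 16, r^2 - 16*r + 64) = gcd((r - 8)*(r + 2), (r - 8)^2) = r - 8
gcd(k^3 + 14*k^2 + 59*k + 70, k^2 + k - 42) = k + 7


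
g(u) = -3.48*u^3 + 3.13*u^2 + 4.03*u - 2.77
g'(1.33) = -6.11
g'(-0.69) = -5.26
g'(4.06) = -142.64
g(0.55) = -0.19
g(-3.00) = 107.27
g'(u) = -10.44*u^2 + 6.26*u + 4.03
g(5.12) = -367.16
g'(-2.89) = -101.26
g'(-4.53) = -238.57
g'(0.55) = 4.31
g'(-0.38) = 0.14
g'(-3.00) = -108.71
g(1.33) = -0.06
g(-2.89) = 95.72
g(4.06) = -167.71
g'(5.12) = -237.60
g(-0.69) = -2.92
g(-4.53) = 366.70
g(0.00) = -2.77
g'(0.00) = 4.03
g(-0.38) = -3.66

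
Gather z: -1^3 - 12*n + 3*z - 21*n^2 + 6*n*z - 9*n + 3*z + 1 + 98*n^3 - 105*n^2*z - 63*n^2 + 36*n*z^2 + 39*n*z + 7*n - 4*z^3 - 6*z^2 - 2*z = 98*n^3 - 84*n^2 - 14*n - 4*z^3 + z^2*(36*n - 6) + z*(-105*n^2 + 45*n + 4)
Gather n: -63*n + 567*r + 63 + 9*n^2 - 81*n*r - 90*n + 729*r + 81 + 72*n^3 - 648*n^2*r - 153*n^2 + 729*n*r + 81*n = 72*n^3 + n^2*(-648*r - 144) + n*(648*r - 72) + 1296*r + 144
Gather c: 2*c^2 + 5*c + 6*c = 2*c^2 + 11*c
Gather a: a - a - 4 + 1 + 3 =0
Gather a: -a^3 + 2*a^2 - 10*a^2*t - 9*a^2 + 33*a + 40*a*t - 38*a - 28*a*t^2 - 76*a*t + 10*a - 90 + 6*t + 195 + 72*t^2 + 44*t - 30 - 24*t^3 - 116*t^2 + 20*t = -a^3 + a^2*(-10*t - 7) + a*(-28*t^2 - 36*t + 5) - 24*t^3 - 44*t^2 + 70*t + 75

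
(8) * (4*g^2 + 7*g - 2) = 32*g^2 + 56*g - 16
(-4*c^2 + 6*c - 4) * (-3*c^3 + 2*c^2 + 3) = 12*c^5 - 26*c^4 + 24*c^3 - 20*c^2 + 18*c - 12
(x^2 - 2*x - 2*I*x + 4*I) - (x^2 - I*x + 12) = -2*x - I*x - 12 + 4*I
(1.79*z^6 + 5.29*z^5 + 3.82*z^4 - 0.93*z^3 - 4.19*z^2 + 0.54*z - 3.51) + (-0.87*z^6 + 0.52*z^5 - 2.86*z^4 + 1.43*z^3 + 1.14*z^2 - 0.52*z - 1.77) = 0.92*z^6 + 5.81*z^5 + 0.96*z^4 + 0.5*z^3 - 3.05*z^2 + 0.02*z - 5.28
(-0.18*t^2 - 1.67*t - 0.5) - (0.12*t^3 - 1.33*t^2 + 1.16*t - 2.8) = -0.12*t^3 + 1.15*t^2 - 2.83*t + 2.3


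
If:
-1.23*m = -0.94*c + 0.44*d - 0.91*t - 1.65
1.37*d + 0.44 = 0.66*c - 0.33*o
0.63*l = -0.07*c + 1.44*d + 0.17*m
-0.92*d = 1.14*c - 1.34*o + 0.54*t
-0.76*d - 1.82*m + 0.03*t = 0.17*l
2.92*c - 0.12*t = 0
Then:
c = -0.07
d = -0.15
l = -0.31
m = 0.06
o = -0.86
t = -1.73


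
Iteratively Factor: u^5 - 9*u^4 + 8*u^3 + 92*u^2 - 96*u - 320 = (u + 2)*(u^4 - 11*u^3 + 30*u^2 + 32*u - 160) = (u - 4)*(u + 2)*(u^3 - 7*u^2 + 2*u + 40) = (u - 4)^2*(u + 2)*(u^2 - 3*u - 10) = (u - 5)*(u - 4)^2*(u + 2)*(u + 2)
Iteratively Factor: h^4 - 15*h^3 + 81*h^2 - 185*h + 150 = (h - 5)*(h^3 - 10*h^2 + 31*h - 30) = (h - 5)^2*(h^2 - 5*h + 6) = (h - 5)^2*(h - 2)*(h - 3)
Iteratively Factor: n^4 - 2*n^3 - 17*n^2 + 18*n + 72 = (n + 2)*(n^3 - 4*n^2 - 9*n + 36) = (n - 3)*(n + 2)*(n^2 - n - 12) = (n - 3)*(n + 2)*(n + 3)*(n - 4)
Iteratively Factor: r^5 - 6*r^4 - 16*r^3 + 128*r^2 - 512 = (r - 4)*(r^4 - 2*r^3 - 24*r^2 + 32*r + 128) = (r - 4)*(r + 2)*(r^3 - 4*r^2 - 16*r + 64) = (r - 4)*(r + 2)*(r + 4)*(r^2 - 8*r + 16) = (r - 4)^2*(r + 2)*(r + 4)*(r - 4)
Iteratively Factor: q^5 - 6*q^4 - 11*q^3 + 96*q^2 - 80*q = (q - 5)*(q^4 - q^3 - 16*q^2 + 16*q) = (q - 5)*(q + 4)*(q^3 - 5*q^2 + 4*q) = (q - 5)*(q - 1)*(q + 4)*(q^2 - 4*q) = q*(q - 5)*(q - 1)*(q + 4)*(q - 4)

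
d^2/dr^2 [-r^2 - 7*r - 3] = -2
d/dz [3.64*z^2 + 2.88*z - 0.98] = 7.28*z + 2.88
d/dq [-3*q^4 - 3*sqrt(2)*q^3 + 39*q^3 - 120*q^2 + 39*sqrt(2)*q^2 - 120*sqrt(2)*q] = -12*q^3 - 9*sqrt(2)*q^2 + 117*q^2 - 240*q + 78*sqrt(2)*q - 120*sqrt(2)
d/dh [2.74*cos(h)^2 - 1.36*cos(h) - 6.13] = (1.36 - 5.48*cos(h))*sin(h)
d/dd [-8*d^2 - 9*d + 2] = -16*d - 9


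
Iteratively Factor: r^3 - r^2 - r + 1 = (r + 1)*(r^2 - 2*r + 1) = (r - 1)*(r + 1)*(r - 1)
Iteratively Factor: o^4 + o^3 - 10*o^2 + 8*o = (o - 2)*(o^3 + 3*o^2 - 4*o) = (o - 2)*(o - 1)*(o^2 + 4*o) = o*(o - 2)*(o - 1)*(o + 4)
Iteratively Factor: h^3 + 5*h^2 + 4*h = (h + 1)*(h^2 + 4*h) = (h + 1)*(h + 4)*(h)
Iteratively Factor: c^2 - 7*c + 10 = (c - 5)*(c - 2)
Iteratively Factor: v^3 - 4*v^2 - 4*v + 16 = (v - 4)*(v^2 - 4) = (v - 4)*(v - 2)*(v + 2)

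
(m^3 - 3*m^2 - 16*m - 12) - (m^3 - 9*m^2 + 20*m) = 6*m^2 - 36*m - 12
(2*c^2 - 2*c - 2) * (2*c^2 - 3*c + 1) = 4*c^4 - 10*c^3 + 4*c^2 + 4*c - 2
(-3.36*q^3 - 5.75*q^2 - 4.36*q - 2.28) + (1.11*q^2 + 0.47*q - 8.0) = -3.36*q^3 - 4.64*q^2 - 3.89*q - 10.28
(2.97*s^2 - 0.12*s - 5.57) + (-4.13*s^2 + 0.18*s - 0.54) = -1.16*s^2 + 0.06*s - 6.11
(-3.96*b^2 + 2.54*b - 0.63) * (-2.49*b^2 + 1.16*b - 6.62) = 9.8604*b^4 - 10.9182*b^3 + 30.7303*b^2 - 17.5456*b + 4.1706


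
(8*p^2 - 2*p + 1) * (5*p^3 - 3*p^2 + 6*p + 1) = 40*p^5 - 34*p^4 + 59*p^3 - 7*p^2 + 4*p + 1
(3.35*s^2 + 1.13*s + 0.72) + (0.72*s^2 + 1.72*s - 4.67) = 4.07*s^2 + 2.85*s - 3.95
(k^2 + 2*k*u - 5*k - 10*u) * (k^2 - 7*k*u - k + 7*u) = k^4 - 5*k^3*u - 6*k^3 - 14*k^2*u^2 + 30*k^2*u + 5*k^2 + 84*k*u^2 - 25*k*u - 70*u^2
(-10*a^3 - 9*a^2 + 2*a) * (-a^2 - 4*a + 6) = 10*a^5 + 49*a^4 - 26*a^3 - 62*a^2 + 12*a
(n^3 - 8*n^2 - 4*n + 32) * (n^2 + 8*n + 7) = n^5 - 61*n^3 - 56*n^2 + 228*n + 224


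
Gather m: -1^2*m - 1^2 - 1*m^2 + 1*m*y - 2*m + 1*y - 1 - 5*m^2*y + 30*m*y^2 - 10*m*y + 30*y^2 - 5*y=m^2*(-5*y - 1) + m*(30*y^2 - 9*y - 3) + 30*y^2 - 4*y - 2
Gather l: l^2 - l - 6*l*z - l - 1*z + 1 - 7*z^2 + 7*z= l^2 + l*(-6*z - 2) - 7*z^2 + 6*z + 1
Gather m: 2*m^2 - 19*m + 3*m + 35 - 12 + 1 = 2*m^2 - 16*m + 24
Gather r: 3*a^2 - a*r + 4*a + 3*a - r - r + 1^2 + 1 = 3*a^2 + 7*a + r*(-a - 2) + 2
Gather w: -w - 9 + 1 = -w - 8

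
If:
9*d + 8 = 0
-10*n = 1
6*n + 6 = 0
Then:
No Solution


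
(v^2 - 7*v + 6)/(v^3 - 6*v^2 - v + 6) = 1/(v + 1)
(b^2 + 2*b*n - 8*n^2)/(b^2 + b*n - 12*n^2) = (b - 2*n)/(b - 3*n)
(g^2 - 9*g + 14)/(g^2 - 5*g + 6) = (g - 7)/(g - 3)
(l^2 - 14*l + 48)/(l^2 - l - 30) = (l - 8)/(l + 5)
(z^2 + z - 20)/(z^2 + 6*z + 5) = (z - 4)/(z + 1)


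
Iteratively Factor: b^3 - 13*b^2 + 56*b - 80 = (b - 4)*(b^2 - 9*b + 20) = (b - 4)^2*(b - 5)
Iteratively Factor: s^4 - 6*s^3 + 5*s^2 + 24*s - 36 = (s - 2)*(s^3 - 4*s^2 - 3*s + 18) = (s - 2)*(s + 2)*(s^2 - 6*s + 9) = (s - 3)*(s - 2)*(s + 2)*(s - 3)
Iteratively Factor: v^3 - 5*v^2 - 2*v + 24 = (v + 2)*(v^2 - 7*v + 12) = (v - 3)*(v + 2)*(v - 4)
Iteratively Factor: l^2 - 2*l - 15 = (l + 3)*(l - 5)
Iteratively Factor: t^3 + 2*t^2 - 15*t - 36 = (t + 3)*(t^2 - t - 12) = (t + 3)^2*(t - 4)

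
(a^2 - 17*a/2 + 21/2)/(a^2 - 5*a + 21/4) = 2*(a - 7)/(2*a - 7)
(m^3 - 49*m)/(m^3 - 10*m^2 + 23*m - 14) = m*(m + 7)/(m^2 - 3*m + 2)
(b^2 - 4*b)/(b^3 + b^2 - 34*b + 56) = b/(b^2 + 5*b - 14)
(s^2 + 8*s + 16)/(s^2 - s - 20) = (s + 4)/(s - 5)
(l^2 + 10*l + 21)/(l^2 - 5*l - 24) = (l + 7)/(l - 8)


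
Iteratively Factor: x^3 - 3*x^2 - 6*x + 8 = (x + 2)*(x^2 - 5*x + 4) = (x - 1)*(x + 2)*(x - 4)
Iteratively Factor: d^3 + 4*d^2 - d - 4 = (d + 4)*(d^2 - 1) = (d + 1)*(d + 4)*(d - 1)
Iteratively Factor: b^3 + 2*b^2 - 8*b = (b + 4)*(b^2 - 2*b) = b*(b + 4)*(b - 2)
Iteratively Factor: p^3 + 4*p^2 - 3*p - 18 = (p + 3)*(p^2 + p - 6) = (p - 2)*(p + 3)*(p + 3)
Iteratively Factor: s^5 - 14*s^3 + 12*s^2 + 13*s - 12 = (s - 1)*(s^4 + s^3 - 13*s^2 - s + 12) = (s - 1)*(s + 4)*(s^3 - 3*s^2 - s + 3) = (s - 1)*(s + 1)*(s + 4)*(s^2 - 4*s + 3) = (s - 3)*(s - 1)*(s + 1)*(s + 4)*(s - 1)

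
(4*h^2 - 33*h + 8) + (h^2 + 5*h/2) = 5*h^2 - 61*h/2 + 8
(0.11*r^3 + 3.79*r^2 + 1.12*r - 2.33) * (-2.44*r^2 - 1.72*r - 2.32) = -0.2684*r^5 - 9.4368*r^4 - 9.5068*r^3 - 5.034*r^2 + 1.4092*r + 5.4056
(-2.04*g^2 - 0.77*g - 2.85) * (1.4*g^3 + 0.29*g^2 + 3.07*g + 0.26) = -2.856*g^5 - 1.6696*g^4 - 10.4761*g^3 - 3.7208*g^2 - 8.9497*g - 0.741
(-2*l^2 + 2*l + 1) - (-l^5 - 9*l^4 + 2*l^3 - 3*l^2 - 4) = l^5 + 9*l^4 - 2*l^3 + l^2 + 2*l + 5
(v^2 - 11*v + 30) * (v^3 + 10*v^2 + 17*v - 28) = v^5 - v^4 - 63*v^3 + 85*v^2 + 818*v - 840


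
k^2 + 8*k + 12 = (k + 2)*(k + 6)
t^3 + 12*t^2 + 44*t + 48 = (t + 2)*(t + 4)*(t + 6)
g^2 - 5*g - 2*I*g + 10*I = (g - 5)*(g - 2*I)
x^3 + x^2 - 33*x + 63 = (x - 3)^2*(x + 7)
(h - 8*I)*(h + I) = h^2 - 7*I*h + 8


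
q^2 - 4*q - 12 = (q - 6)*(q + 2)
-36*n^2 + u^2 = (-6*n + u)*(6*n + u)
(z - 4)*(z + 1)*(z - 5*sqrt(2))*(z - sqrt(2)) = z^4 - 6*sqrt(2)*z^3 - 3*z^3 + 6*z^2 + 18*sqrt(2)*z^2 - 30*z + 24*sqrt(2)*z - 40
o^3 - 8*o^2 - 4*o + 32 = (o - 8)*(o - 2)*(o + 2)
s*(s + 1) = s^2 + s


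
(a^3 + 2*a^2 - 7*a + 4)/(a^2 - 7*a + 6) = (a^2 + 3*a - 4)/(a - 6)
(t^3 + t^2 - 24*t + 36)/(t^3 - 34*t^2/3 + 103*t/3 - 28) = 3*(t^2 + 4*t - 12)/(3*t^2 - 25*t + 28)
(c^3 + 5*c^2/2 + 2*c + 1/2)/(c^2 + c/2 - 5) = (2*c^3 + 5*c^2 + 4*c + 1)/(2*c^2 + c - 10)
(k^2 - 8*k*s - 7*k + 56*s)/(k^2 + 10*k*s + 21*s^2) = (k^2 - 8*k*s - 7*k + 56*s)/(k^2 + 10*k*s + 21*s^2)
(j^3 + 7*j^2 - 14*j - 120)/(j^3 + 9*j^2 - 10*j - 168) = (j + 5)/(j + 7)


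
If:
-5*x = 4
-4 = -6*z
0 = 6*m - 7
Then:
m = 7/6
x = -4/5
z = 2/3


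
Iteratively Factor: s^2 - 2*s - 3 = (s + 1)*(s - 3)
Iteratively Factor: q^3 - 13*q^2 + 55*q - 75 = (q - 3)*(q^2 - 10*q + 25) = (q - 5)*(q - 3)*(q - 5)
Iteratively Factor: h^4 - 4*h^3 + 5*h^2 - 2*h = (h - 1)*(h^3 - 3*h^2 + 2*h) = (h - 1)^2*(h^2 - 2*h) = h*(h - 1)^2*(h - 2)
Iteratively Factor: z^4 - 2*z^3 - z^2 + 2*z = (z - 2)*(z^3 - z) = (z - 2)*(z + 1)*(z^2 - z) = (z - 2)*(z - 1)*(z + 1)*(z)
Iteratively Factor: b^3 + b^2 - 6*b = (b)*(b^2 + b - 6) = b*(b - 2)*(b + 3)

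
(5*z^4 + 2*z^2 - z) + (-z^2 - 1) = 5*z^4 + z^2 - z - 1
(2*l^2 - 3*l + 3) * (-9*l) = -18*l^3 + 27*l^2 - 27*l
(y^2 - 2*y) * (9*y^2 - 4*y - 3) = 9*y^4 - 22*y^3 + 5*y^2 + 6*y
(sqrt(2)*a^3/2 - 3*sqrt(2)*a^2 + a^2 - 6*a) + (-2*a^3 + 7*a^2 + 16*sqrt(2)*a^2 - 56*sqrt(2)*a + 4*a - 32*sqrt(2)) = -2*a^3 + sqrt(2)*a^3/2 + 8*a^2 + 13*sqrt(2)*a^2 - 56*sqrt(2)*a - 2*a - 32*sqrt(2)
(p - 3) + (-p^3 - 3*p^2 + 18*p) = -p^3 - 3*p^2 + 19*p - 3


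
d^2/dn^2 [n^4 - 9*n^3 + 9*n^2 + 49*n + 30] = 12*n^2 - 54*n + 18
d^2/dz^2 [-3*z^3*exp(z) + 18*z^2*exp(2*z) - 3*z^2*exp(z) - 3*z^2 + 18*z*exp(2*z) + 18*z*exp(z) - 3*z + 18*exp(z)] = -3*z^3*exp(z) + 72*z^2*exp(2*z) - 21*z^2*exp(z) + 216*z*exp(2*z) - 12*z*exp(z) + 108*exp(2*z) + 48*exp(z) - 6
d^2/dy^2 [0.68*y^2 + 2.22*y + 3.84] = 1.36000000000000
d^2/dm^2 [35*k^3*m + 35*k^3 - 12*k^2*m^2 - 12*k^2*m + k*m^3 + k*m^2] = 2*k*(-12*k + 3*m + 1)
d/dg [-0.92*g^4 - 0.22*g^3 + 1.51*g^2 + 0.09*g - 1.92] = -3.68*g^3 - 0.66*g^2 + 3.02*g + 0.09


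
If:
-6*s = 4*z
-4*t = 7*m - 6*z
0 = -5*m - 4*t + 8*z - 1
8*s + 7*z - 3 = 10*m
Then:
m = -13/70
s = -16/35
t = 379/280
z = 24/35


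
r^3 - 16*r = r*(r - 4)*(r + 4)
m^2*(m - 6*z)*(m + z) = m^4 - 5*m^3*z - 6*m^2*z^2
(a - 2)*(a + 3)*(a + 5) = a^3 + 6*a^2 - a - 30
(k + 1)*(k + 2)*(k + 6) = k^3 + 9*k^2 + 20*k + 12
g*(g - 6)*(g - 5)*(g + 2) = g^4 - 9*g^3 + 8*g^2 + 60*g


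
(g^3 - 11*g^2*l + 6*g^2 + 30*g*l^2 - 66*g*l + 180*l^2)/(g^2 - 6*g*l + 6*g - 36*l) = g - 5*l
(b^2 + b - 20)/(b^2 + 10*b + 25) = (b - 4)/(b + 5)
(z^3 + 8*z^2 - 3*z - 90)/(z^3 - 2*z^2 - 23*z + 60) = (z + 6)/(z - 4)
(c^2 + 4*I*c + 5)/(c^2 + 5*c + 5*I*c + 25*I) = (c - I)/(c + 5)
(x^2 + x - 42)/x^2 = (x^2 + x - 42)/x^2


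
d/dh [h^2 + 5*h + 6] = 2*h + 5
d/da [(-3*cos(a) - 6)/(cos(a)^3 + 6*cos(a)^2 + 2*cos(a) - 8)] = -3*(51*cos(a)/2 + 6*cos(2*a) + cos(3*a)/2 + 18)*sin(a)/(cos(a)^3 + 6*cos(a)^2 + 2*cos(a) - 8)^2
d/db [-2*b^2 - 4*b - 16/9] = -4*b - 4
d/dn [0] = 0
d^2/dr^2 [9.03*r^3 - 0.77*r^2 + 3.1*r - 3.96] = 54.18*r - 1.54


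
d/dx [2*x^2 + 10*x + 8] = 4*x + 10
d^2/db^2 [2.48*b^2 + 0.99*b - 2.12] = 4.96000000000000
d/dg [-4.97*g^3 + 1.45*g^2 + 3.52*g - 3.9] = -14.91*g^2 + 2.9*g + 3.52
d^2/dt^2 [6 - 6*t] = 0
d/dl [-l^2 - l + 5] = -2*l - 1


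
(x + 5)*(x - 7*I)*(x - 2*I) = x^3 + 5*x^2 - 9*I*x^2 - 14*x - 45*I*x - 70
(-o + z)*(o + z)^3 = -o^4 - 2*o^3*z + 2*o*z^3 + z^4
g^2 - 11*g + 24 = (g - 8)*(g - 3)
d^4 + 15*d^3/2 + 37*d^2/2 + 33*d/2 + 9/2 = (d + 1/2)*(d + 1)*(d + 3)^2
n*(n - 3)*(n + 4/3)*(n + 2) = n^4 + n^3/3 - 22*n^2/3 - 8*n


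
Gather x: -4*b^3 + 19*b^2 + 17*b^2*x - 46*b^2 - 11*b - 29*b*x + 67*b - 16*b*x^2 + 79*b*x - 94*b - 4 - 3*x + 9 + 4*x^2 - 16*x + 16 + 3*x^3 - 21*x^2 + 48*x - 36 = -4*b^3 - 27*b^2 - 38*b + 3*x^3 + x^2*(-16*b - 17) + x*(17*b^2 + 50*b + 29) - 15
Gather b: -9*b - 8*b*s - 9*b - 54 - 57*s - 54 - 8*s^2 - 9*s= b*(-8*s - 18) - 8*s^2 - 66*s - 108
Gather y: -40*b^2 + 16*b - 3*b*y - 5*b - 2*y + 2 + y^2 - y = -40*b^2 + 11*b + y^2 + y*(-3*b - 3) + 2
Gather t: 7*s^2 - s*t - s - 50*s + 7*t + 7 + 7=7*s^2 - 51*s + t*(7 - s) + 14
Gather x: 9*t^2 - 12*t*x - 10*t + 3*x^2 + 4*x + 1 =9*t^2 - 10*t + 3*x^2 + x*(4 - 12*t) + 1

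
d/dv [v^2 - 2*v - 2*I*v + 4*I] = 2*v - 2 - 2*I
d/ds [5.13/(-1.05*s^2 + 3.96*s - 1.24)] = (10.773*s - 20.3148)/(1.05*s^2 - 3.96*s + 1.24)^2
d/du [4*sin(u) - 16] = 4*cos(u)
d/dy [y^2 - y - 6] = 2*y - 1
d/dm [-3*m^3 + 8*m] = 8 - 9*m^2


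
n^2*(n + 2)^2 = n^4 + 4*n^3 + 4*n^2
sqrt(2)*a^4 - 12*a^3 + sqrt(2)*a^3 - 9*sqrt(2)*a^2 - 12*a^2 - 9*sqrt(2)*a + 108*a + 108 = (a - 3)*(a + 3)*(a - 6*sqrt(2))*(sqrt(2)*a + sqrt(2))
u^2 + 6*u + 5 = (u + 1)*(u + 5)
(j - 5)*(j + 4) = j^2 - j - 20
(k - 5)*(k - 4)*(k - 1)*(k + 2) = k^4 - 8*k^3 + 9*k^2 + 38*k - 40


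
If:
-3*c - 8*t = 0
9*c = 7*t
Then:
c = 0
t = 0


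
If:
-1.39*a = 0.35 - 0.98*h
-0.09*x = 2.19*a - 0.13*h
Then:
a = 0.0231493258712796 - 0.0448740778427881*x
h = 0.389977105062325 - 0.0636479267361994*x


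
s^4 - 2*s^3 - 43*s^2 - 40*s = s*(s - 8)*(s + 1)*(s + 5)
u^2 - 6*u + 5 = (u - 5)*(u - 1)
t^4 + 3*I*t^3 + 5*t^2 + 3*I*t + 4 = (t - I)^2*(t + I)*(t + 4*I)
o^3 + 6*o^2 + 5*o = o*(o + 1)*(o + 5)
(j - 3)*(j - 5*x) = j^2 - 5*j*x - 3*j + 15*x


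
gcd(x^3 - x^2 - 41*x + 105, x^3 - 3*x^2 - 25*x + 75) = x^2 - 8*x + 15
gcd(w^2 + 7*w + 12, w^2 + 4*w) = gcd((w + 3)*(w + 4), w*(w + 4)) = w + 4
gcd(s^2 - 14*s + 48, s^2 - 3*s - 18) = s - 6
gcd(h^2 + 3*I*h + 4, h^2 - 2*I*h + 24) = h + 4*I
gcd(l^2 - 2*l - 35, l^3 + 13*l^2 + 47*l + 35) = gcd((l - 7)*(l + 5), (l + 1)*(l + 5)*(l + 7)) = l + 5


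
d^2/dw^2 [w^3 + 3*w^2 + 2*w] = 6*w + 6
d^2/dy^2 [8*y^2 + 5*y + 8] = 16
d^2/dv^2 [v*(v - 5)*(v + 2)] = 6*v - 6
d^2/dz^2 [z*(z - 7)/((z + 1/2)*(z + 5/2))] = 40*(-32*z^3 - 12*z^2 + 84*z + 89)/(64*z^6 + 576*z^5 + 1968*z^4 + 3168*z^3 + 2460*z^2 + 900*z + 125)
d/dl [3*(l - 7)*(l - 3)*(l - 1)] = 9*l^2 - 66*l + 93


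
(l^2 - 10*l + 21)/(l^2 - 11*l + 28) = (l - 3)/(l - 4)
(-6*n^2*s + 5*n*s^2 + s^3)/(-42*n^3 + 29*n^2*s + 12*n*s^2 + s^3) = s/(7*n + s)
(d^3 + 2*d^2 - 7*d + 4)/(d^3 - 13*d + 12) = (d - 1)/(d - 3)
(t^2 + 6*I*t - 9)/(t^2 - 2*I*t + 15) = (t + 3*I)/(t - 5*I)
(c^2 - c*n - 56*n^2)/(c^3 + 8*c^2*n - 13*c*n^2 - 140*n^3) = (c - 8*n)/(c^2 + c*n - 20*n^2)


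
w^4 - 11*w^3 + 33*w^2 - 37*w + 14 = (w - 7)*(w - 2)*(w - 1)^2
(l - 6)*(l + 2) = l^2 - 4*l - 12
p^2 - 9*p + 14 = (p - 7)*(p - 2)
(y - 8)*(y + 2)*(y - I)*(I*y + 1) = I*y^4 + 2*y^3 - 6*I*y^3 - 12*y^2 - 17*I*y^2 - 32*y + 6*I*y + 16*I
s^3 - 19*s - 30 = (s - 5)*(s + 2)*(s + 3)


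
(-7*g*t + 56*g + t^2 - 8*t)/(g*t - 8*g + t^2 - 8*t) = (-7*g + t)/(g + t)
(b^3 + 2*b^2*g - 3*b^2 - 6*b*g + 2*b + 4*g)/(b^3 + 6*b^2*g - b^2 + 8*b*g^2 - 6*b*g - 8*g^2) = (b - 2)/(b + 4*g)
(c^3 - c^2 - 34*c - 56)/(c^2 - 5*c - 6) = (-c^3 + c^2 + 34*c + 56)/(-c^2 + 5*c + 6)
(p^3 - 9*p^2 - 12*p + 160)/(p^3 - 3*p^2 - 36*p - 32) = (p - 5)/(p + 1)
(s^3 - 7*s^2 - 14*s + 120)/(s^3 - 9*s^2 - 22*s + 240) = (s^2 - s - 20)/(s^2 - 3*s - 40)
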